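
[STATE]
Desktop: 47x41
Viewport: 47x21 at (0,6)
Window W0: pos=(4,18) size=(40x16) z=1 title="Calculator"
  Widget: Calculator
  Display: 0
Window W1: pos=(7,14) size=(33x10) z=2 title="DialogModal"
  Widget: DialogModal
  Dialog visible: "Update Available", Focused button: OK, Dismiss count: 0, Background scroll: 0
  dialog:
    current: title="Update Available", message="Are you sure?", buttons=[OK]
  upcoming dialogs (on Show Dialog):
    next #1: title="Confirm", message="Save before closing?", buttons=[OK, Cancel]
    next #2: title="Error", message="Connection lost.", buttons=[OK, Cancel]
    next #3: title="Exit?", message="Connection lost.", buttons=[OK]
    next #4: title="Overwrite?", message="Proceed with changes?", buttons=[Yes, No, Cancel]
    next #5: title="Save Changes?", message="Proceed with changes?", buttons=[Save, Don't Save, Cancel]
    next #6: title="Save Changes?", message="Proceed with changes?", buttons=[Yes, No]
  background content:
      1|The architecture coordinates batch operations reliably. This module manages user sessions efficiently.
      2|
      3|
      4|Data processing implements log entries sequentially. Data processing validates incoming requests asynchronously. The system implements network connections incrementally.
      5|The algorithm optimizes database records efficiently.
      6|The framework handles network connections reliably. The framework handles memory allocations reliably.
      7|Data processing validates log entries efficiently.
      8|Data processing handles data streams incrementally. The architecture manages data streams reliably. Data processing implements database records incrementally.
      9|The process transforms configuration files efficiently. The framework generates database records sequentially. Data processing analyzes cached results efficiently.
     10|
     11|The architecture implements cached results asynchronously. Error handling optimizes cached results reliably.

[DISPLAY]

                                               
                                               
                                               
                                               
                                               
                                               
                                               
                                               
       ┏━━━━━━━━━━━━━━━━━━━━━━━━━━━━━━━┓       
       ┃ DialogModal                   ┃       
       ┠───────────────────────────────┨       
       ┃The a┌──────────────────┐tes ba┃       
    ┏━━┃     │ Update Available │      ┃━━━┓   
    ┃ C┃     │  Are you sure?   │      ┃   ┃   
    ┠──┃Data │       [OK]       │s log ┃───┨   
    ┃  ┃The a└──────────────────┘atabas┃  0┃   
    ┃┌─┃The framework handles network c┃   ┃   
    ┃│ ┗━━━━━━━━━━━━━━━━━━━━━━━━━━━━━━━┛   ┃   
    ┃├───┼───┼───┼───┤                     ┃   
    ┃│ 4 │ 5 │ 6 │ × │                     ┃   
    ┃├───┼───┼───┼───┤                     ┃   


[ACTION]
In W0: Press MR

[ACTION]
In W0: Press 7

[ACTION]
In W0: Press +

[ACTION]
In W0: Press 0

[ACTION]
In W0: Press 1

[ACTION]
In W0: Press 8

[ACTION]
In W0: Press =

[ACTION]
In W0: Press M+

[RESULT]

                                               
                                               
                                               
                                               
                                               
                                               
                                               
                                               
       ┏━━━━━━━━━━━━━━━━━━━━━━━━━━━━━━━┓       
       ┃ DialogModal                   ┃       
       ┠───────────────────────────────┨       
       ┃The a┌──────────────────┐tes ba┃       
    ┏━━┃     │ Update Available │      ┃━━━┓   
    ┃ C┃     │  Are you sure?   │      ┃   ┃   
    ┠──┃Data │       [OK]       │s log ┃───┨   
    ┃  ┃The a└──────────────────┘atabas┃ 25┃   
    ┃┌─┃The framework handles network c┃   ┃   
    ┃│ ┗━━━━━━━━━━━━━━━━━━━━━━━━━━━━━━━┛   ┃   
    ┃├───┼───┼───┼───┤                     ┃   
    ┃│ 4 │ 5 │ 6 │ × │                     ┃   
    ┃├───┼───┼───┼───┤                     ┃   


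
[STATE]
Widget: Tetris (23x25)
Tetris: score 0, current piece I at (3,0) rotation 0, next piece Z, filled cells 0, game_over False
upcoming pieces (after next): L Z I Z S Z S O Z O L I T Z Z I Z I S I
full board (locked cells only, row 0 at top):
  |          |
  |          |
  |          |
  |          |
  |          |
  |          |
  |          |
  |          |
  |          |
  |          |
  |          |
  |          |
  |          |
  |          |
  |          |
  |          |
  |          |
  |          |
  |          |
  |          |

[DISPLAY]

   ████   │Next:       
          │▓▓          
          │ ▓▓         
          │            
          │            
          │            
          │Score:      
          │0           
          │            
          │            
          │            
          │            
          │            
          │            
          │            
          │            
          │            
          │            
          │            
          │            
          │            
          │            
          │            
          │            
          │            


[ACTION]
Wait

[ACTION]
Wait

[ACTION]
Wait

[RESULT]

          │Next:       
          │▓▓          
          │ ▓▓         
   ████   │            
          │            
          │            
          │Score:      
          │0           
          │            
          │            
          │            
          │            
          │            
          │            
          │            
          │            
          │            
          │            
          │            
          │            
          │            
          │            
          │            
          │            
          │            


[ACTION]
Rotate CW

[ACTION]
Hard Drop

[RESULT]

   ▓▓     │Next:       
    ▓▓    │  ▒         
          │▒▒▒         
          │            
          │            
          │            
          │Score:      
          │0           
          │            
          │            
          │            
          │            
          │            
          │            
          │            
          │            
   █      │            
   █      │            
   █      │            
   █      │            
          │            
          │            
          │            
          │            
          │            


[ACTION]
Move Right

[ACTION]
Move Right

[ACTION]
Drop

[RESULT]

          │Next:       
     ▓▓   │  ▒         
      ▓▓  │▒▒▒         
          │            
          │            
          │            
          │Score:      
          │0           
          │            
          │            
          │            
          │            
          │            
          │            
          │            
          │            
   █      │            
   █      │            
   █      │            
   █      │            
          │            
          │            
          │            
          │            
          │            


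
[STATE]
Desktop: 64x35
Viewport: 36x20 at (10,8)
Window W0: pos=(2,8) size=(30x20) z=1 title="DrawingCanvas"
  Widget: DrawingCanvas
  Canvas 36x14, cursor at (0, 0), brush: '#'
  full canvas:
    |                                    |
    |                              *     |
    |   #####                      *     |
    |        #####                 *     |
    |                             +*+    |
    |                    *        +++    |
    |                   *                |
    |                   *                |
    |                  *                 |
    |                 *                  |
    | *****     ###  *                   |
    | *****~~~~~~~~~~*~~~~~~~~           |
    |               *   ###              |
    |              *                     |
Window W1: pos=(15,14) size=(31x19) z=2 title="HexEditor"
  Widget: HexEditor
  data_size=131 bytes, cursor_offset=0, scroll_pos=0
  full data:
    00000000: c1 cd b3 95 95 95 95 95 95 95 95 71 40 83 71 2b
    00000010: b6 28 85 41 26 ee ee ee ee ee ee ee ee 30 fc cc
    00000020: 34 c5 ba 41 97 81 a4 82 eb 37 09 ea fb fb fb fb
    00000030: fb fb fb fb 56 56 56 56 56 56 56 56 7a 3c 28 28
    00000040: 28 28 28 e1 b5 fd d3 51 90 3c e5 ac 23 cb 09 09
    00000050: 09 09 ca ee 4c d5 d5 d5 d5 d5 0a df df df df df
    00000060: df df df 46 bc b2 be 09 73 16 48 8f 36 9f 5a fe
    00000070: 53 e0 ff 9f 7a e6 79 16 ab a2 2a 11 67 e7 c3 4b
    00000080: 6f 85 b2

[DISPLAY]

━━━━━━━━━━━━━━━━━━━━━┓              
gCanvas              ┃              
─────────────────────┨              
                     ┃              
                     ┃              
#                    ┃              
 ####┏━━━━━━━━━━━━━━━━━━━━━━━━━━━━━┓
     ┃ HexEditor                   ┃
     ┠─────────────────────────────┨
     ┃00000000  C1 cd b3 95 95 95 9┃
     ┃00000010  b6 28 85 41 26 ee e┃
     ┃00000020  34 c5 ba 41 97 81 a┃
     ┃00000030  fb fb fb fb 56 56 5┃
    #┃00000040  28 28 28 e1 b5 fd d┃
~~~~~┃00000050  09 09 ca ee 4c d5 d┃
     ┃00000060  df df df 46 bc b2 b┃
     ┃00000070  53 e0 ff 9f 7a e6 7┃
     ┃00000080  6f 85 b2           ┃
     ┃                             ┃
━━━━━┃                             ┃


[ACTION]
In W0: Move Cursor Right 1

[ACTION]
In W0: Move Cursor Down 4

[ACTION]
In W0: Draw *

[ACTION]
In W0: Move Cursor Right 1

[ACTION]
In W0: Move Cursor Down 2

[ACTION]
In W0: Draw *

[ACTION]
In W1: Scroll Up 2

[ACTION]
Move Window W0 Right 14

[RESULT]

      ┏━━━━━━━━━━━━━━━━━━━━━━━━━━━━┓
      ┃ DrawingCanvas              ┃
      ┠────────────────────────────┨
      ┃                            ┃
      ┃                            ┃
      ┃   #####                    ┃
     ┏━━━━━━━━━━━━━━━━━━━━━━━━━━━━━┓
     ┃ HexEditor                   ┃
     ┠─────────────────────────────┨
     ┃00000000  C1 cd b3 95 95 95 9┃
     ┃00000010  b6 28 85 41 26 ee e┃
     ┃00000020  34 c5 ba 41 97 81 a┃
     ┃00000030  fb fb fb fb 56 56 5┃
     ┃00000040  28 28 28 e1 b5 fd d┃
     ┃00000050  09 09 ca ee 4c d5 d┃
     ┃00000060  df df df 46 bc b2 b┃
     ┃00000070  53 e0 ff 9f 7a e6 7┃
     ┃00000080  6f 85 b2           ┃
     ┃                             ┃
     ┃                             ┃


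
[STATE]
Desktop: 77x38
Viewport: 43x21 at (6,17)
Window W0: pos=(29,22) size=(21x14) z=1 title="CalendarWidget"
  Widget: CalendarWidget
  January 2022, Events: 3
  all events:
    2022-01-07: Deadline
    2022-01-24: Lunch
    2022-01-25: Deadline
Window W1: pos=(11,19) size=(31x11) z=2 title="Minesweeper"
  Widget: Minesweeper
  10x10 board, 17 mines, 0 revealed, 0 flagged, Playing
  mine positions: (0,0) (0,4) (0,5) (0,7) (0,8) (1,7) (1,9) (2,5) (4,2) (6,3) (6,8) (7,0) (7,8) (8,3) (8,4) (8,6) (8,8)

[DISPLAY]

                                           
                                           
     ┏━━━━━━━━━━━━━━━━━━━━━━━━━━━━━┓       
     ┃ Minesweeper                 ┃       
     ┠─────────────────────────────┨       
     ┃■■■■■■■■■■                   ┃━━━━━━━
     ┃■■■■■■■■■■                   ┃get    
     ┃■■■■■■■■■■                   ┃───────
     ┃■■■■■■■■■■                   ┃2022   
     ┃■■■■■■■■■■                   ┃Fr Sa S
     ┃■■■■■■■■■■                   ┃    1  
     ┃■■■■■■■■■■                   ┃ 7*  8 
     ┗━━━━━━━━━━━━━━━━━━━━━━━━━━━━━┛14 15 1
                       ┃17 18 19 20 21 22 2
                       ┃24* 25* 26 27 28 29
                       ┃31                 
                       ┃                   
                       ┃                   
                       ┗━━━━━━━━━━━━━━━━━━━
                                           
                                           


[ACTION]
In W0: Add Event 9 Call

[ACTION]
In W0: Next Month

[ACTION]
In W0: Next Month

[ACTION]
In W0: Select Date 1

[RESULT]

                                           
                                           
     ┏━━━━━━━━━━━━━━━━━━━━━━━━━━━━━┓       
     ┃ Minesweeper                 ┃       
     ┠─────────────────────────────┨       
     ┃■■■■■■■■■■                   ┃━━━━━━━
     ┃■■■■■■■■■■                   ┃get    
     ┃■■■■■■■■■■                   ┃───────
     ┃■■■■■■■■■■                   ┃022    
     ┃■■■■■■■■■■                   ┃Fr Sa S
     ┃■■■■■■■■■■                   ┃3  4  5
     ┃■■■■■■■■■■                   ┃11 12 1
     ┗━━━━━━━━━━━━━━━━━━━━━━━━━━━━━┛18 19 2
                       ┃21 22 23 24 25 26 2
                       ┃28 29 30 31        
                       ┃                   
                       ┃                   
                       ┃                   
                       ┗━━━━━━━━━━━━━━━━━━━
                                           
                                           


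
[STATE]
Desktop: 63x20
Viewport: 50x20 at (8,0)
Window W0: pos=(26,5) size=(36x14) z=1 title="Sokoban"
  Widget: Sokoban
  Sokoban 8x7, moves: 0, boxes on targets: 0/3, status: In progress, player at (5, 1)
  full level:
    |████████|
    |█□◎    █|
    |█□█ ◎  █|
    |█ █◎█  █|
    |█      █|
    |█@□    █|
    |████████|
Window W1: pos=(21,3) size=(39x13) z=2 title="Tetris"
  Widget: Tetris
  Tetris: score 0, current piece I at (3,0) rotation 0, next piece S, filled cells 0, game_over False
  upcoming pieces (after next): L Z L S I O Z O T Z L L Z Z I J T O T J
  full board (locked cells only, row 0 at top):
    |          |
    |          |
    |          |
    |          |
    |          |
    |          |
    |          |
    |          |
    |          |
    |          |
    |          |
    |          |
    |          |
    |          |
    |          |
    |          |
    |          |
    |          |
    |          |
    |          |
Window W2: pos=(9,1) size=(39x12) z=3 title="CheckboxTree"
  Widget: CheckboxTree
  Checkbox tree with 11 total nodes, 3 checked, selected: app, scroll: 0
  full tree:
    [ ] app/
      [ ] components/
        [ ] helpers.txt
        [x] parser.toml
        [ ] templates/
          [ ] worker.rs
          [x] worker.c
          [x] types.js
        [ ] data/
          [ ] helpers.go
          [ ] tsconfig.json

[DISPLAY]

                                                  
 ┏━━━━━━━━━━━━━━━━━━━━━━━━━━━━━━━━━━━━━┓          
 ┃ CheckboxTree                        ┃          
 ┠─────────────────────────────────────┨━━━━━━━━━━
 ┃>[-] app/                            ┃          
 ┃   [-] components/                   ┃──────────
 ┃     [ ] helpers.txt                 ┃          
 ┃     [x] parser.toml                 ┃          
 ┃     [-] templates/                  ┃          
 ┃       [ ] worker.rs                 ┃          
 ┃       [x] worker.c                  ┃          
 ┃       [x] types.js                  ┃          
 ┗━━━━━━━━━━━━━━━━━━━━━━━━━━━━━━━━━━━━━┛          
             ┃          │0                        
             ┃          │                         
             ┗━━━━━━━━━━━━━━━━━━━━━━━━━━━━━━━━━━━━
                  ┃                               
                  ┃                               
                  ┗━━━━━━━━━━━━━━━━━━━━━━━━━━━━━━━
                                                  


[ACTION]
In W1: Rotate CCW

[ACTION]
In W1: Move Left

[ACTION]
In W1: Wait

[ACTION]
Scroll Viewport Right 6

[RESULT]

                                                  
━━━━━━━━━━━━━━━━━━━━━━━━━━━━━━━━━━┓               
eckboxTree                        ┃               
──────────────────────────────────┨━━━━━━━━━━━┓   
] app/                            ┃           ┃   
[-] components/                   ┃───────────┨━┓ 
  [ ] helpers.txt                 ┃           ┃ ┃ 
  [x] parser.toml                 ┃           ┃─┨ 
  [-] templates/                  ┃           ┃ ┃ 
    [ ] worker.rs                 ┃           ┃ ┃ 
    [x] worker.c                  ┃           ┃ ┃ 
    [x] types.js                  ┃           ┃ ┃ 
━━━━━━━━━━━━━━━━━━━━━━━━━━━━━━━━━━┛           ┃ ┃ 
        ┃          │0                         ┃ ┃ 
        ┃          │                          ┃ ┃ 
        ┗━━━━━━━━━━━━━━━━━━━━━━━━━━━━━━━━━━━━━┛ ┃ 
             ┃                                  ┃ 
             ┃                                  ┃ 
             ┗━━━━━━━━━━━━━━━━━━━━━━━━━━━━━━━━━━┛ 
                                                  


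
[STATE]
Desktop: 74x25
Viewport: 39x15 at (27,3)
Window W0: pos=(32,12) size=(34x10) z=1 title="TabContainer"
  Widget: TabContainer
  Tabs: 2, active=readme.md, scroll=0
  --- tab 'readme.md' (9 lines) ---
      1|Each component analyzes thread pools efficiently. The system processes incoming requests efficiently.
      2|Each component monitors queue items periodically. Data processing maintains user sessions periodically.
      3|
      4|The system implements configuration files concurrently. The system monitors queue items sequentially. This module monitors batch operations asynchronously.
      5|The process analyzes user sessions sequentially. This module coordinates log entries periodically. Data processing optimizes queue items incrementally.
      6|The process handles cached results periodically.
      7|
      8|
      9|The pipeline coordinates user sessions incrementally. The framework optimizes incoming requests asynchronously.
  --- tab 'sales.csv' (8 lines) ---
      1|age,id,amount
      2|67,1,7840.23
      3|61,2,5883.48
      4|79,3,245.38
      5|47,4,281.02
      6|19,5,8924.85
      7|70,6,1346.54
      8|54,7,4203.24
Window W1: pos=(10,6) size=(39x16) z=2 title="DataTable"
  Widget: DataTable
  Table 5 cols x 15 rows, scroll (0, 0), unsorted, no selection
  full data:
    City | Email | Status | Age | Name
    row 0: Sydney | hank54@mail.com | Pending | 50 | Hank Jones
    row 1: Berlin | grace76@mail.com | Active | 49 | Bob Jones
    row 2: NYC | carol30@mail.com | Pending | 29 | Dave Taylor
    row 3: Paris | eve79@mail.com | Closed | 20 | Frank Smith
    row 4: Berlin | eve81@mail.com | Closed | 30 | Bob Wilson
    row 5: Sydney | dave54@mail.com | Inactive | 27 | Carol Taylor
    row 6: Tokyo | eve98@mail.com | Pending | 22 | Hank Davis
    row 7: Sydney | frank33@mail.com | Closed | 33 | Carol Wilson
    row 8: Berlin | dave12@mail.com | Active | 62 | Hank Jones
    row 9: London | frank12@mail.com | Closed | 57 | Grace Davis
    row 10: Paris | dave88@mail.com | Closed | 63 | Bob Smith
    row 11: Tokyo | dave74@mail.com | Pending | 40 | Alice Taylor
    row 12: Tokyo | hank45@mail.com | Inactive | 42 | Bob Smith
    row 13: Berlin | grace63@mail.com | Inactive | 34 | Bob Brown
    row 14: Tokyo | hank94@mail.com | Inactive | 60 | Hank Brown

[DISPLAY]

                                       
                                       
                                       
━━━━━━━━━━━━━━━━━━━━━┓                 
                     ┃                 
─────────────────────┨                 
       │Status  │Age│┃                 
───────┼────────┼───┼┃                 
il.com │Pending │50 │┃                 
ail.com│Active  │49 │┃━━━━━━━━━━━━━━━━┓
ail.com│Pending │29 │┃                ┃
l.com  │Closed  │20 │┃────────────────┨
l.com  │Closed  │30 │┃es.csv          ┃
il.com │Inactive│27 │┃────────────────┃
l.com  │Pending │22 │┃nalyzes thread p┃


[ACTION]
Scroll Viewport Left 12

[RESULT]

                                       
                                       
                                       
━━━━━━━━━━━━━━━━━━━━━━━━━━━━━━━━━┓     
aTable                           ┃     
─────────────────────────────────┨     
  │Email           │Status  │Age│┃     
──┼────────────────┼────────┼───┼┃     
ey│hank54@mail.com │Pending │50 │┃     
in│grace76@mail.com│Active  │49 │┃━━━━━
  │carol30@mail.com│Pending │29 │┃     
s │eve79@mail.com  │Closed  │20 │┃─────
in│eve81@mail.com  │Closed  │30 │┃es.cs
ey│dave54@mail.com │Inactive│27 │┃─────
o │eve98@mail.com  │Pending │22 │┃nalyz


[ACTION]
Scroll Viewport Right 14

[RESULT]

                                       
                                       
                                       
━━━━━━━━━━━━━━━━━━━┓                   
                   ┃                   
───────────────────┨                   
     │Status  │Age│┃                   
─────┼────────┼───┼┃                   
.com │Pending │50 │┃                   
l.com│Active  │49 │┃━━━━━━━━━━━━━━━━┓  
l.com│Pending │29 │┃                ┃  
com  │Closed  │20 │┃────────────────┨  
com  │Closed  │30 │┃es.csv          ┃  
.com │Inactive│27 │┃────────────────┃  
com  │Pending │22 │┃nalyzes thread p┃  


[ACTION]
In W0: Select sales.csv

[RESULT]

                                       
                                       
                                       
━━━━━━━━━━━━━━━━━━━┓                   
                   ┃                   
───────────────────┨                   
     │Status  │Age│┃                   
─────┼────────┼───┼┃                   
.com │Pending │50 │┃                   
l.com│Active  │49 │┃━━━━━━━━━━━━━━━━┓  
l.com│Pending │29 │┃                ┃  
com  │Closed  │20 │┃────────────────┨  
com  │Closed  │30 │┃es.csv]         ┃  
.com │Inactive│27 │┃────────────────┃  
com  │Pending │22 │┃                ┃  


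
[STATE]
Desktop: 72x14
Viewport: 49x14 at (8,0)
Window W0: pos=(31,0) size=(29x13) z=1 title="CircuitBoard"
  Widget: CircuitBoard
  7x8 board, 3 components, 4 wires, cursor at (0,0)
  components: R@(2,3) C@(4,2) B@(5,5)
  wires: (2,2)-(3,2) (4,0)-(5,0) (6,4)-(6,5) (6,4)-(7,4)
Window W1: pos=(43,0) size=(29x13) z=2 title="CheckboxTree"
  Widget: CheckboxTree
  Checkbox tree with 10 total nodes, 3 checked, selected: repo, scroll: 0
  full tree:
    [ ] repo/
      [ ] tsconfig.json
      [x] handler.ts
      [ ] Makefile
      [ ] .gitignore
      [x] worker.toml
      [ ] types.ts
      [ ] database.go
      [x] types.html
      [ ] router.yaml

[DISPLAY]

                       ┏━━━━━━━━━━━┏━━━━━━━━━━━━━
                       ┃ CircuitBoa┃ CheckboxTree
                       ┠───────────┠─────────────
                       ┃   0 1 2 3 ┃>[-] repo/   
                       ┃0  [.]     ┃   [ ] tsconf
                       ┃           ┃   [x] handle
                       ┃1          ┃   [ ] Makefi
                       ┃           ┃   [ ] .gitig
                       ┃2          ┃   [x] worker
                       ┃           ┃   [ ] types.
                       ┃3          ┃   [ ] databa
                       ┃           ┃   [x] types.
                       ┗━━━━━━━━━━━┗━━━━━━━━━━━━━
                                                 


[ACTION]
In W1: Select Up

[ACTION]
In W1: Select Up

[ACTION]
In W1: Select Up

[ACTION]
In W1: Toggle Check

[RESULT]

                       ┏━━━━━━━━━━━┏━━━━━━━━━━━━━
                       ┃ CircuitBoa┃ CheckboxTree
                       ┠───────────┠─────────────
                       ┃   0 1 2 3 ┃>[x] repo/   
                       ┃0  [.]     ┃   [x] tsconf
                       ┃           ┃   [x] handle
                       ┃1          ┃   [x] Makefi
                       ┃           ┃   [x] .gitig
                       ┃2          ┃   [x] worker
                       ┃           ┃   [x] types.
                       ┃3          ┃   [x] databa
                       ┃           ┃   [x] types.
                       ┗━━━━━━━━━━━┗━━━━━━━━━━━━━
                                                 


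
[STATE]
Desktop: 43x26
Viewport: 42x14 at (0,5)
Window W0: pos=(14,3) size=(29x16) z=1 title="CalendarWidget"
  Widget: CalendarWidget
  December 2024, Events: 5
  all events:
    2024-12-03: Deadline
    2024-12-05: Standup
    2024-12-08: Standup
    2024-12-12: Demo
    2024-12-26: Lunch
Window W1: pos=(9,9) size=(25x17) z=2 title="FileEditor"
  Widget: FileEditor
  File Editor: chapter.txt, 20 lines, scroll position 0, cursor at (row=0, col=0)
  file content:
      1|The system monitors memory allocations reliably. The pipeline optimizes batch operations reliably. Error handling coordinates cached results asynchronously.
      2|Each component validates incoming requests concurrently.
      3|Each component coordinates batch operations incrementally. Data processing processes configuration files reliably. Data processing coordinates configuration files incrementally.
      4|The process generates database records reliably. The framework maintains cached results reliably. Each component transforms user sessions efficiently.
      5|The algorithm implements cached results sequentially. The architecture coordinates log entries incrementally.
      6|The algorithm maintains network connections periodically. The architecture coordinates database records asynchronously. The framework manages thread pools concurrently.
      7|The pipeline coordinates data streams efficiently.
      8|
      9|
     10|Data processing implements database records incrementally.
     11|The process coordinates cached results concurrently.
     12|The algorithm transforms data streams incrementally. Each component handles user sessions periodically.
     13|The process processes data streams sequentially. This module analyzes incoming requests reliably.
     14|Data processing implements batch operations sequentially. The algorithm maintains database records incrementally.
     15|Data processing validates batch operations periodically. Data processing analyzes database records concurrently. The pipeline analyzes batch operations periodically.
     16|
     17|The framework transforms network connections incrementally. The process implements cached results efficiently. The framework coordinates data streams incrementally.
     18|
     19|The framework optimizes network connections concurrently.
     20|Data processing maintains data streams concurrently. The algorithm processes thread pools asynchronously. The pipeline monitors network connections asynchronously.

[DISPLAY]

              ┠───────────────────────────
              ┃       December 2024       
              ┃Mo Tu We Th Fr Sa Su       
              ┃                   1       
         ┏━━━━━━━━━━━━━━━━━━━━━━━┓  8*    
         ┃ FileEditor            ┃15      
         ┠───────────────────────┨2       
         ┃█he system monitors me▲┃29      
         ┃Each component validat█┃        
         ┃Each component coordin░┃        
         ┃The process generates ░┃        
         ┃The algorithm implemen░┃        
         ┃The algorithm maintain░┃        
         ┃The pipeline coordinat░┃━━━━━━━━


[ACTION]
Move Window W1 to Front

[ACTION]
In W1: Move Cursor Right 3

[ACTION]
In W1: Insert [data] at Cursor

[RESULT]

              ┠───────────────────────────
              ┃       December 2024       
              ┃Mo Tu We Th Fr Sa Su       
              ┃                   1       
         ┏━━━━━━━━━━━━━━━━━━━━━━━┓  8*    
         ┃ FileEditor            ┃15      
         ┠───────────────────────┨2       
         ┃Thedata█system monitor▲┃29      
         ┃Each component validat█┃        
         ┃Each component coordin░┃        
         ┃The process generates ░┃        
         ┃The algorithm implemen░┃        
         ┃The algorithm maintain░┃        
         ┃The pipeline coordinat░┃━━━━━━━━


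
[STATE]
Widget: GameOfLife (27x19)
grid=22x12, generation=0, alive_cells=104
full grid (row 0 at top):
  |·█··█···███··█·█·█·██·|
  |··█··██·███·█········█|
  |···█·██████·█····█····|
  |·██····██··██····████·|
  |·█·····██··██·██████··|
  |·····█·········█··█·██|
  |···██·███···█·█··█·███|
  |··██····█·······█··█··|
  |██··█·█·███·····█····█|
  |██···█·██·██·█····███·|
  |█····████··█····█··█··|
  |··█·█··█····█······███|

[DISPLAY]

Gen: 0                     
·█··█···███··█·█·█·██·     
··█··██·███·█········█     
···█·██████·█····█····     
·██····██··██····████·     
·█·····██··██·██████··     
·····█·········█··█·██     
···██·███···█·█··█·███     
··██····█·······█··█··     
██··█·█·███·····█····█     
██···█·██·██·█····███·     
█····████··█····█··█··     
··█·█··█····█······███     
                           
                           
                           
                           
                           
                           


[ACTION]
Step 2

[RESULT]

Gen: 2                     
···········██······█··     
··██·██······█···██·██     
·█··█·······███·███·██     
█···████···█···██··███     
·███·███···█·███····██     
·█·········█········██     
·██····█·······█·····█     
·█·············█···██·     
·████·█···███·········     
······█··█··█····█·██·     
····███·█████········█     
····███·███·········█·     
                           
                           
                           
                           
                           
                           


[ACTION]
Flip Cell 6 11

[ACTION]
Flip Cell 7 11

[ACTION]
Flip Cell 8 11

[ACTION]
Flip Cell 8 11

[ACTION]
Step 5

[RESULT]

Gen: 7                     
···················██·     
··············█····██·     
██··███·██··█·█·█·····     
█·█·█·█·██············     
·██·████·█····█·██····     
·█···█··██·█····██····     
··███···███···██···██·     
█··██·········██··█·█·     
█···█········█···██···     
█···█·············█·█·     
·█··█··············██·     
···█··················     
                           
                           
                           
                           
                           
                           


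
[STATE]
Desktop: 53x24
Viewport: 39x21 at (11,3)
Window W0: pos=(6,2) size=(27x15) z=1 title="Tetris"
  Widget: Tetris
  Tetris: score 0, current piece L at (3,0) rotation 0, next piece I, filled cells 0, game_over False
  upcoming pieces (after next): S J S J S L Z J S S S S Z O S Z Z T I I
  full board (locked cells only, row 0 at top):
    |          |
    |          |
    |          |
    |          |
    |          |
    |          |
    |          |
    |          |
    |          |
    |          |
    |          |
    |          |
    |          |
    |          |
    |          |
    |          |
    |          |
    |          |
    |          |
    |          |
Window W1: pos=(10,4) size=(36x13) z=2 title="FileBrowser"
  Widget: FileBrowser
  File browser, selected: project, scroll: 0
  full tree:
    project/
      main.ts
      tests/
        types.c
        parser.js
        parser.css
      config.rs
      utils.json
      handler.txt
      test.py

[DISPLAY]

ris                  ┃                 
━━━━━━━━━━━━━━━━━━━━━━━━━━━━━━━━━━┓    
 FileBrowser                      ┃    
──────────────────────────────────┨    
> [-] project/                    ┃    
    main.ts                       ┃    
    [+] tests/                    ┃    
    config.rs                     ┃    
    utils.json                    ┃    
    handler.txt                   ┃    
    test.py                       ┃    
                                  ┃    
                                  ┃    
━━━━━━━━━━━━━━━━━━━━━━━━━━━━━━━━━━┛    
                                       
                                       
                                       
                                       
                                       
                                       
                                       


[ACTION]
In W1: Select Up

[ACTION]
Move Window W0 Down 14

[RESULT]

                                       
━━━━━━━━━━━━━━━━━━━━━━━━━━━━━━━━━━┓    
 FileBrowser                      ┃    
──────────────────────────────────┨    
> [-] project/                    ┃    
    main.ts                       ┃    
    [+] tests/                    ┃    
    config.rs                     ┃    
    utils.json                    ┃    
    handler.txt                   ┃    
    test.py                       ┃    
                                  ┃    
                                  ┃    
━━━━━━━━━━━━━━━━━━━━━━━━━━━━━━━━━━┛    
      │              ┃                 
      │Score:        ┃                 
      │0             ┃                 
      │              ┃                 
      │              ┃                 
      │              ┃                 
━━━━━━━━━━━━━━━━━━━━━┛                 


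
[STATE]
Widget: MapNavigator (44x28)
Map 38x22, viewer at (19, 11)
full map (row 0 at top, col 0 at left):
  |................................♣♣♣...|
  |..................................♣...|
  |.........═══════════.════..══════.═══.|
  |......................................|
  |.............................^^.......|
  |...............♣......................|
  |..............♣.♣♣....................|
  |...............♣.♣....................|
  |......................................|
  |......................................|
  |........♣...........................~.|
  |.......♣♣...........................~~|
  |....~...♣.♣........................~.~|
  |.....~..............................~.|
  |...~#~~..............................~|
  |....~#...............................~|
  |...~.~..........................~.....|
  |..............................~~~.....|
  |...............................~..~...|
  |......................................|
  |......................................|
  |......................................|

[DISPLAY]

                                            
                                            
                                            
   ................................♣♣♣...   
   ..................................♣...   
   .........═══════════.════..══════.═══.   
   ......................................   
   .............................^^.......   
   ...............♣......................   
   ..............♣.♣♣....................   
   ...............♣.♣....................   
   ......................................   
   ......................................   
   ........♣...........................~.   
   .......♣♣..........@................~~   
   ....~...♣.♣........................~.~   
   .....~..............................~.   
   ...~#~~..............................~   
   ....~#...............................~   
   ...~.~..........................~.....   
   ..............................~~~.....   
   ...............................~..~...   
   ......................................   
   ......................................   
   ......................................   
                                            
                                            
                                            


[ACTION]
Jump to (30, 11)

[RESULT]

                                            
                                            
                                            
........................♣♣♣...              
..........................♣...              
.═══════════.════..══════.═══.              
..............................              
.....................^^.......              
.......♣......................              
......♣.♣♣....................              
.......♣.♣....................              
..............................              
..............................              
♣...........................~.              
♣.....................@.....~~              
♣.♣........................~.~              
............................~.              
.............................~              
.............................~              
........................~.....              
......................~~~.....              
.......................~..~...              
..............................              
..............................              
..............................              
                                            
                                            
                                            


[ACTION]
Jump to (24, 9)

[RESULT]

                                            
                                            
                                            
                                            
                                            
..............................♣♣♣...        
................................♣...        
.......═══════════.════..══════.═══.        
....................................        
...........................^^.......        
.............♣......................        
............♣.♣♣....................        
.............♣.♣....................        
....................................        
......................@.............        
......♣...........................~.        
.....♣♣...........................~~        
..~...♣.♣........................~.~        
...~..............................~.        
.~#~~..............................~        
..~#...............................~        
.~.~..........................~.....        
............................~~~.....        
.............................~..~...        
....................................        
....................................        
....................................        
                                            


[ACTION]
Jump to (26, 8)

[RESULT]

                                            
                                            
                                            
                                            
                                            
                                            
............................♣♣♣...          
..............................♣...          
.....═══════════.════..══════.═══.          
..................................          
.........................^^.......          
...........♣......................          
..........♣.♣♣....................          
...........♣.♣....................          
......................@...........          
..................................          
....♣...........................~.          
...♣♣...........................~~          
~...♣.♣........................~.~          
.~..............................~.          
#~~..............................~          
~#...............................~          
.~..........................~.....          
..........................~~~.....          
...........................~..~...          
..................................          
..................................          
..................................          
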